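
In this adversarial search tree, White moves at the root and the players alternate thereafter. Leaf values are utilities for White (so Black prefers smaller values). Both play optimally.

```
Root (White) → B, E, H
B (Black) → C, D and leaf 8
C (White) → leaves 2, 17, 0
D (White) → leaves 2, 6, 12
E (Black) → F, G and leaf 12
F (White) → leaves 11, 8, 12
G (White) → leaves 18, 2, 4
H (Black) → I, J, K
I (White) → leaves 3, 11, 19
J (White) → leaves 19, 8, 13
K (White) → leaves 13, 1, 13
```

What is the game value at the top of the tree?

C (White): max(2, 17, 0) = 17
D (White): max(2, 6, 12) = 12
B (Black): min(17, 12, 8) = 8
F (White): max(11, 8, 12) = 12
G (White): max(18, 2, 4) = 18
E (Black): min(12, 18, 12) = 12
I (White): max(3, 11, 19) = 19
J (White): max(19, 8, 13) = 19
K (White): max(13, 1, 13) = 13
H (Black): min(19, 19, 13) = 13
Root (White): max(8, 12, 13) = 13

13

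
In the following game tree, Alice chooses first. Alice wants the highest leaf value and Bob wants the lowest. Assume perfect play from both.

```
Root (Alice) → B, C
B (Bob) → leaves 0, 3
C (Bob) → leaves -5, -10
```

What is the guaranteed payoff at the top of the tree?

0

B (Bob): min(0, 3) = 0
C (Bob): min(-5, -10) = -10
Root (Alice): max(0, -10) = 0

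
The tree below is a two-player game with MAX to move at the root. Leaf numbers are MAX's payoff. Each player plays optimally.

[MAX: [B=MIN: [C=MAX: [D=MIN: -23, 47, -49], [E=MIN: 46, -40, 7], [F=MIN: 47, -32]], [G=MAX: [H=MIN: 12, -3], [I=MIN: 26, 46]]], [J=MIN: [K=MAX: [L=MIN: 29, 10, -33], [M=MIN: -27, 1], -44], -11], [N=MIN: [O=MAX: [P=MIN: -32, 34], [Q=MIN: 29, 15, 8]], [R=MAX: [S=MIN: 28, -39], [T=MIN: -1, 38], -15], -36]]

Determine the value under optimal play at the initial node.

-27

D (MIN): min(-23, 47, -49) = -49
E (MIN): min(46, -40, 7) = -40
F (MIN): min(47, -32) = -32
C (MAX): max(-49, -40, -32) = -32
H (MIN): min(12, -3) = -3
I (MIN): min(26, 46) = 26
G (MAX): max(-3, 26) = 26
B (MIN): min(-32, 26) = -32
L (MIN): min(29, 10, -33) = -33
M (MIN): min(-27, 1) = -27
K (MAX): max(-33, -27, -44) = -27
J (MIN): min(-27, -11) = -27
P (MIN): min(-32, 34) = -32
Q (MIN): min(29, 15, 8) = 8
O (MAX): max(-32, 8) = 8
S (MIN): min(28, -39) = -39
T (MIN): min(-1, 38) = -1
R (MAX): max(-39, -1, -15) = -1
N (MIN): min(8, -1, -36) = -36
Root (MAX): max(-32, -27, -36) = -27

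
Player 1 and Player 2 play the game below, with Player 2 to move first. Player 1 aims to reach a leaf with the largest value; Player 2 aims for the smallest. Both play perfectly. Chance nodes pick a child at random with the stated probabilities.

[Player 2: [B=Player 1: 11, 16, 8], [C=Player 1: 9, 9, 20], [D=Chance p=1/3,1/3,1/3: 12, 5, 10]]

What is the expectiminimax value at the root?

9

B (Player 1): max(11, 16, 8) = 16
C (Player 1): max(9, 9, 20) = 20
D (Chance): 1/3·12 + 1/3·5 + 1/3·10 = 9
Root (Player 2): min(16, 20, 9) = 9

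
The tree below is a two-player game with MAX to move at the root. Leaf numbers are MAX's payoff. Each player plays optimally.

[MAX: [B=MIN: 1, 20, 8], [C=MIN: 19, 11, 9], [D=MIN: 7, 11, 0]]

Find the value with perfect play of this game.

9

B (MIN): min(1, 20, 8) = 1
C (MIN): min(19, 11, 9) = 9
D (MIN): min(7, 11, 0) = 0
Root (MAX): max(1, 9, 0) = 9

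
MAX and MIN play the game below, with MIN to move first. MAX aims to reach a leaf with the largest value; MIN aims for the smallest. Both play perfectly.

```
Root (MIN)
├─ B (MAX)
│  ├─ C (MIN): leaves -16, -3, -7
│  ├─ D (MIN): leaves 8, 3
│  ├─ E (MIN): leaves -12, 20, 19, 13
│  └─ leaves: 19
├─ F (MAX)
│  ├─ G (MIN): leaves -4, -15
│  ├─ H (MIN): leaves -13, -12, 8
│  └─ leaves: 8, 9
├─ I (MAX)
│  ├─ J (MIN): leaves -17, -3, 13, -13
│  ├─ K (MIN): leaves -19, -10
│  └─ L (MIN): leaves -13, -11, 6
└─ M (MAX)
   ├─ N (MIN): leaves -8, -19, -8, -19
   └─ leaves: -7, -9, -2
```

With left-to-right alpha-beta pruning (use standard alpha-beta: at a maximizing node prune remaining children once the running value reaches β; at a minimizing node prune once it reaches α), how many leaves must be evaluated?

27

C [α=-∞,β=+∞]: v=-16
D [α=-16,β=+∞]: v=3
E [α=3,β=+∞]: v=-12 after child 1 ≤ α → α-cutoff, skip 3
B [α=-∞,β=+∞]: v=19
G [α=-∞,β=19]: v=-15
H [α=-15,β=19]: v=-13
F [α=-∞,β=19]: v=9
J [α=-∞,β=9]: v=-17
K [α=-17,β=9]: v=-19 after child 1 ≤ α → α-cutoff, skip 1
L [α=-17,β=9]: v=-13
I [α=-∞,β=9]: v=-13
N [α=-∞,β=-13]: v=-19
M [α=-∞,β=-13]: v=-7 after child 2 ≥ β → β-cutoff, skip 2
Root [α=-∞,β=+∞]: v=-13
Leaves evaluated: 27 of 33.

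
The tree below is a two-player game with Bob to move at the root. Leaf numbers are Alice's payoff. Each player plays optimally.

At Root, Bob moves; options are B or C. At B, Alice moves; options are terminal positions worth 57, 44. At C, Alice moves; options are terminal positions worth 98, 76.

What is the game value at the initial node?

B (Alice): max(57, 44) = 57
C (Alice): max(98, 76) = 98
Root (Bob): min(57, 98) = 57

57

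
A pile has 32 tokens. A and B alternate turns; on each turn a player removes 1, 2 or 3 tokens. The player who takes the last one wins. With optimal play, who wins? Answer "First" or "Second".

Second

Positions where the player to move wins (W) vs loses (L):
i:   0  1  2  3  4  5  6  7  8  9 10 11 12 13 14 15 16 17 18 19 20 21 22 23 24 25 26 27 28 29 30 31 32
     L  W  W  W  L  W  W  W  L  W  W  W  L  W  W  W  L  W  W  W  L  W  W  W  L  W  W  W  L  W  W  W  L
Position 32 is L, so the second player wins.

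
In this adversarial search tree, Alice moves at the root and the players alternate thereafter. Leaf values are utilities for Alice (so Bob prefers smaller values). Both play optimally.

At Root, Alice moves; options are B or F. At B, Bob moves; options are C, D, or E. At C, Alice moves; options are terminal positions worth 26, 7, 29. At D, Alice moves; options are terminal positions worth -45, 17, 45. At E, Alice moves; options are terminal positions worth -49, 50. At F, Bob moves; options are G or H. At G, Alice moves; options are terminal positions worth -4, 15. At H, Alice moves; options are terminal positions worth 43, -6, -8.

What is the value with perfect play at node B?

29

C: max(26, 7, 29) = 29
D: max(-45, 17, 45) = 45
E: max(-49, 50) = 50
B: min(29, 45, 50) = 29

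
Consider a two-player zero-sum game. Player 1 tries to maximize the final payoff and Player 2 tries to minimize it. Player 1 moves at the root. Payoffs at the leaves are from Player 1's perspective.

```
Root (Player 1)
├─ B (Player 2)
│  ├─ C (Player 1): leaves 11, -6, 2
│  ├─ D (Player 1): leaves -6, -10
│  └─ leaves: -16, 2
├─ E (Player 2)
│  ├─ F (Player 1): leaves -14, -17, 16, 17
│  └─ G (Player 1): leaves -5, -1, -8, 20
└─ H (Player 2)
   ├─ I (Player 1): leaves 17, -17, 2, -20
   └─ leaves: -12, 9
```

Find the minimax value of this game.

17

C (Player 1): max(11, -6, 2) = 11
D (Player 1): max(-6, -10) = -6
B (Player 2): min(11, -6, -16, 2) = -16
F (Player 1): max(-14, -17, 16, 17) = 17
G (Player 1): max(-5, -1, -8, 20) = 20
E (Player 2): min(17, 20) = 17
I (Player 1): max(17, -17, 2, -20) = 17
H (Player 2): min(17, -12, 9) = -12
Root (Player 1): max(-16, 17, -12) = 17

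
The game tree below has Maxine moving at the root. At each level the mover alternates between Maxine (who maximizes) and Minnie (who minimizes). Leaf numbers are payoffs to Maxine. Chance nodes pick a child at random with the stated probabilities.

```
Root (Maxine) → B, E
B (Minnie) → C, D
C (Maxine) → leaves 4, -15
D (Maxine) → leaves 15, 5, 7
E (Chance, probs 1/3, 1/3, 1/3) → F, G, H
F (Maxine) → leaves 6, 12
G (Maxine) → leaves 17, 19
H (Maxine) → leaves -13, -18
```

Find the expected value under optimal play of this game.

6

C (Maxine): max(4, -15) = 4
D (Maxine): max(15, 5, 7) = 15
B (Minnie): min(4, 15) = 4
F (Maxine): max(6, 12) = 12
G (Maxine): max(17, 19) = 19
H (Maxine): max(-13, -18) = -13
E (Chance): 1/3·12 + 1/3·19 + 1/3·-13 = 6
Root (Maxine): max(4, 6) = 6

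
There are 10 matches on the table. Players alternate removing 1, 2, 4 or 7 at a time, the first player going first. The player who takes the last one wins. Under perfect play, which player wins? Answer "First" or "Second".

First

Compute winning (W) and losing (L) positions by backward induction:
i:   0  1  2  3  4  5  6  7  8  9 10
     L  W  W  L  W  W  L  W  W  L  W
Position 10 is W, so the first player wins.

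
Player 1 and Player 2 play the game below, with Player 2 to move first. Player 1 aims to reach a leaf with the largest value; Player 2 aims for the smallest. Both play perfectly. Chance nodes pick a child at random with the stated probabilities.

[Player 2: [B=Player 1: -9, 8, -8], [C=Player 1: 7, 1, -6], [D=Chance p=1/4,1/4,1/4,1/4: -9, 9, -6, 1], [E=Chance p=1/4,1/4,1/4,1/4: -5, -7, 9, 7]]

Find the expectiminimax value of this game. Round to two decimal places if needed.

-1.25

B (Player 1): max(-9, 8, -8) = 8
C (Player 1): max(7, 1, -6) = 7
D (Chance): 1/4·-9 + 1/4·9 + 1/4·-6 + 1/4·1 = -1.25
E (Chance): 1/4·-5 + 1/4·-7 + 1/4·9 + 1/4·7 = 1
Root (Player 2): min(8, 7, -1.25, 1) = -1.25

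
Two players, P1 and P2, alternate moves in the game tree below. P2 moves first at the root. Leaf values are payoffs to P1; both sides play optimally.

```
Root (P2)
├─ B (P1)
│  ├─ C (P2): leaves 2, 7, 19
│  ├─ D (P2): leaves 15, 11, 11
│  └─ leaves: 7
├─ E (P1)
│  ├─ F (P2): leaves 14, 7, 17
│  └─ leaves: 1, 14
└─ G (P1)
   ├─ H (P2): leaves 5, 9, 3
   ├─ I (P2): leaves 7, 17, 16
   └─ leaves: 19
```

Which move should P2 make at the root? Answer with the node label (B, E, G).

C (P2): min(2, 7, 19) = 2
D (P2): min(15, 11, 11) = 11
B (P1): max(2, 11, 7) = 11
F (P2): min(14, 7, 17) = 7
E (P1): max(7, 1, 14) = 14
H (P2): min(5, 9, 3) = 3
I (P2): min(7, 17, 16) = 7
G (P1): max(3, 7, 19) = 19
Root (P2): min(11, 14, 19) = 11
P2 picks the child with the lowest value: B (value 11).

B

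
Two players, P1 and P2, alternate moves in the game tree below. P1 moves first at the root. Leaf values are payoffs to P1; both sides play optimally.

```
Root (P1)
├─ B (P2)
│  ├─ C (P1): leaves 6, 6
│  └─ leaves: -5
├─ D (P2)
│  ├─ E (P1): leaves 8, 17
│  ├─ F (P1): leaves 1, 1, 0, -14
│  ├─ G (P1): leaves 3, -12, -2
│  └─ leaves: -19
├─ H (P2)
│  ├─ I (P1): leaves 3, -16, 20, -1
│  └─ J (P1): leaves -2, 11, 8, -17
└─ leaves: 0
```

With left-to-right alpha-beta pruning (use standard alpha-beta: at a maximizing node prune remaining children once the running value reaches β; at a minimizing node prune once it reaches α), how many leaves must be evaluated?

C [α=-∞,β=+∞]: v=6
B [α=-∞,β=+∞]: v=-5
E [α=-5,β=+∞]: v=17
F [α=-5,β=17]: v=1
G [α=-5,β=1]: v=3 after child 1 ≥ β → β-cutoff, skip 2
D [α=-5,β=+∞]: v=-19
I [α=-5,β=+∞]: v=20
J [α=-5,β=20]: v=11
H [α=-5,β=+∞]: v=11
Root [α=-∞,β=+∞]: v=11
Leaves evaluated: 20 of 22.

20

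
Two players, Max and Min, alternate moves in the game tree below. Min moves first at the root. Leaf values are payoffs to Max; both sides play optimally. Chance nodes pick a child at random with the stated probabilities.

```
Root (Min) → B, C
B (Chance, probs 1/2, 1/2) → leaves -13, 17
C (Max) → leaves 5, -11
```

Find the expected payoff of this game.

B (Chance): 1/2·-13 + 1/2·17 = 2
C (Max): max(5, -11) = 5
Root (Min): min(2, 5) = 2

2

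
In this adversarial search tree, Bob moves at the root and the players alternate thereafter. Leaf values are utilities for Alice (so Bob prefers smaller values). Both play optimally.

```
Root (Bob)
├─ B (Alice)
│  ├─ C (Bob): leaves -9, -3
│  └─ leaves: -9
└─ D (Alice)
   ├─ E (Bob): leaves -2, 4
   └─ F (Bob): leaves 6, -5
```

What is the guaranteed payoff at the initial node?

-9

C (Bob): min(-9, -3) = -9
B (Alice): max(-9, -9) = -9
E (Bob): min(-2, 4) = -2
F (Bob): min(6, -5) = -5
D (Alice): max(-2, -5) = -2
Root (Bob): min(-9, -2) = -9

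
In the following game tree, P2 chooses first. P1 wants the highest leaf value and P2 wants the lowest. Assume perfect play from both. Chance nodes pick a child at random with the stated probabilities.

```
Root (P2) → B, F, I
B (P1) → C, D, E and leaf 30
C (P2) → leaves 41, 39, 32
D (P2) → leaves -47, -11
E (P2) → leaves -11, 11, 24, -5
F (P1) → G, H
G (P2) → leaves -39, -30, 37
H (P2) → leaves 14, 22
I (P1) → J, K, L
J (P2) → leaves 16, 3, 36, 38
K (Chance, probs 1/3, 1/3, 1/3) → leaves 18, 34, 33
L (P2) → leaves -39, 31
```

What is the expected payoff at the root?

14

C (P2): min(41, 39, 32) = 32
D (P2): min(-47, -11) = -47
E (P2): min(-11, 11, 24, -5) = -11
B (P1): max(32, -47, -11, 30) = 32
G (P2): min(-39, -30, 37) = -39
H (P2): min(14, 22) = 14
F (P1): max(-39, 14) = 14
J (P2): min(16, 3, 36, 38) = 3
K (Chance): 1/3·18 + 1/3·34 + 1/3·33 = 28.33
L (P2): min(-39, 31) = -39
I (P1): max(3, 28.33, -39) = 28.33
Root (P2): min(32, 14, 28.33) = 14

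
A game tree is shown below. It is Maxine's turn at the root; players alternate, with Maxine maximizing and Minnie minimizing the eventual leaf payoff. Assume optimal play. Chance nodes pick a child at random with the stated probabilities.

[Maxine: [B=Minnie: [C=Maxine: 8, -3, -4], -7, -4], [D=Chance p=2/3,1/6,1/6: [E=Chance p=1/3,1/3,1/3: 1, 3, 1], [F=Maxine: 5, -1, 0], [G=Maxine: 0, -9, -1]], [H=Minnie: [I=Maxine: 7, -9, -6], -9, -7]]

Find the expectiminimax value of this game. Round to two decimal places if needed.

1.94

C (Maxine): max(8, -3, -4) = 8
B (Minnie): min(8, -7, -4) = -7
E (Chance): 1/3·1 + 1/3·3 + 1/3·1 = 1.67
F (Maxine): max(5, -1, 0) = 5
G (Maxine): max(0, -9, -1) = 0
D (Chance): 2/3·1.67 + 1/6·5 + 1/6·0 = 1.94
I (Maxine): max(7, -9, -6) = 7
H (Minnie): min(7, -9, -7) = -9
Root (Maxine): max(-7, 1.94, -9) = 1.94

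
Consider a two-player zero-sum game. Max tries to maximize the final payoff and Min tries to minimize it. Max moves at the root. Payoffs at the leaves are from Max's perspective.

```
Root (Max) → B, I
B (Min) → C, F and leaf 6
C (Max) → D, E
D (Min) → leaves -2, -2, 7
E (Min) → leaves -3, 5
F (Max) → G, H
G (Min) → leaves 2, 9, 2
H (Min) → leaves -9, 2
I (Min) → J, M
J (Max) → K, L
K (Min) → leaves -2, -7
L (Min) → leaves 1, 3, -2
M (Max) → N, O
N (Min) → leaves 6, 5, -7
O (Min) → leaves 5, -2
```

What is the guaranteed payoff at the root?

-2

D (Min): min(-2, -2, 7) = -2
E (Min): min(-3, 5) = -3
C (Max): max(-2, -3) = -2
G (Min): min(2, 9, 2) = 2
H (Min): min(-9, 2) = -9
F (Max): max(2, -9) = 2
B (Min): min(-2, 2, 6) = -2
K (Min): min(-2, -7) = -7
L (Min): min(1, 3, -2) = -2
J (Max): max(-7, -2) = -2
N (Min): min(6, 5, -7) = -7
O (Min): min(5, -2) = -2
M (Max): max(-7, -2) = -2
I (Min): min(-2, -2) = -2
Root (Max): max(-2, -2) = -2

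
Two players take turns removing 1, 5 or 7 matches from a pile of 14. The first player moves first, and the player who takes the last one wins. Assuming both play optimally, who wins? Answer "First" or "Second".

i:   0  1  2  3  4  5  6  7  8  9 10 11 12 13 14
     L  W  L  W  L  W  L  W  L  W  L  W  L  W  L
Position 14 is L, so the second player wins.

Second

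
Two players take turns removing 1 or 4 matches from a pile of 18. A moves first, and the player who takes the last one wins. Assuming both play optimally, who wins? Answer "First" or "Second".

Positions where the player to move wins (W) vs loses (L):
i:   0  1  2  3  4  5  6  7  8  9 10 11 12 13 14 15 16 17 18
     L  W  L  W  W  L  W  L  W  W  L  W  L  W  W  L  W  L  W
Position 18 is W, so the first player wins.

First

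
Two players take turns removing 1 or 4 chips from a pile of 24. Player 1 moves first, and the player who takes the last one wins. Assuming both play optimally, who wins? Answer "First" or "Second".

W/L table (W = player to move can force a win):
i:   0  1  2  3  4  5  6  7  8  9 10 11 12 13 14 15 16 17 18 19 20 21 22 23 24
     L  W  L  W  W  L  W  L  W  W  L  W  L  W  W  L  W  L  W  W  L  W  L  W  W
Position 24 is W, so the first player wins.

First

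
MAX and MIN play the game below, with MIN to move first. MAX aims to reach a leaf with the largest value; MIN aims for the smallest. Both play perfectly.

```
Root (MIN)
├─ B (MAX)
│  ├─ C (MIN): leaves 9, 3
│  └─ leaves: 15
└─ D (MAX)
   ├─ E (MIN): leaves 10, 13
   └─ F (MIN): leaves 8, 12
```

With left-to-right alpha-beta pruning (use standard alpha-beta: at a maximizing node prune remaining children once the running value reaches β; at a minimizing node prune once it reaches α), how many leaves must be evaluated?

6

C [α=-∞,β=+∞]: v=3
B [α=-∞,β=+∞]: v=15
E [α=-∞,β=15]: v=10
F [α=10,β=15]: v=8 after child 1 ≤ α → α-cutoff, skip 1
D [α=-∞,β=15]: v=10
Root [α=-∞,β=+∞]: v=10
Leaves evaluated: 6 of 7.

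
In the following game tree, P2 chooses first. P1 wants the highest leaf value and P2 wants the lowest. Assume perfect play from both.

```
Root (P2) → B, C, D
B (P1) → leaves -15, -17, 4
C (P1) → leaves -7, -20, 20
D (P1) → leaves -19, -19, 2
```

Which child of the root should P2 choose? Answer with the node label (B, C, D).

B (P1): max(-15, -17, 4) = 4
C (P1): max(-7, -20, 20) = 20
D (P1): max(-19, -19, 2) = 2
Root (P2): min(4, 20, 2) = 2
P2 picks the child with the lowest value: D (value 2).

D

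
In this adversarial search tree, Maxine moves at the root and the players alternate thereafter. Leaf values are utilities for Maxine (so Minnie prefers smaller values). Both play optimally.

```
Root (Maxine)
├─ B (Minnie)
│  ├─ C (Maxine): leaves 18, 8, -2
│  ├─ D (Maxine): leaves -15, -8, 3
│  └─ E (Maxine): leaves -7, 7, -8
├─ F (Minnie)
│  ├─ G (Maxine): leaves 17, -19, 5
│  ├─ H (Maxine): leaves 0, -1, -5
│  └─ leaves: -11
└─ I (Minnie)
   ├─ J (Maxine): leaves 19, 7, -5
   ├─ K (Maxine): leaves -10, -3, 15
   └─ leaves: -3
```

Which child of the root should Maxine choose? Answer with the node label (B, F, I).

B

C (Maxine): max(18, 8, -2) = 18
D (Maxine): max(-15, -8, 3) = 3
E (Maxine): max(-7, 7, -8) = 7
B (Minnie): min(18, 3, 7) = 3
G (Maxine): max(17, -19, 5) = 17
H (Maxine): max(0, -1, -5) = 0
F (Minnie): min(17, 0, -11) = -11
J (Maxine): max(19, 7, -5) = 19
K (Maxine): max(-10, -3, 15) = 15
I (Minnie): min(19, 15, -3) = -3
Root (Maxine): max(3, -11, -3) = 3
Maxine picks the child with the highest value: B (value 3).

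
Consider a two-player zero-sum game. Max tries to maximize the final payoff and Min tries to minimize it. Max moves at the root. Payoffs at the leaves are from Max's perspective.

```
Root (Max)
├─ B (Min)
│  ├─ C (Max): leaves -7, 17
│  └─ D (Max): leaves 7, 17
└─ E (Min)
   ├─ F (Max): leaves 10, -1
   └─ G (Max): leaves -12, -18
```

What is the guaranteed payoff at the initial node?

17

C (Max): max(-7, 17) = 17
D (Max): max(7, 17) = 17
B (Min): min(17, 17) = 17
F (Max): max(10, -1) = 10
G (Max): max(-12, -18) = -12
E (Min): min(10, -12) = -12
Root (Max): max(17, -12) = 17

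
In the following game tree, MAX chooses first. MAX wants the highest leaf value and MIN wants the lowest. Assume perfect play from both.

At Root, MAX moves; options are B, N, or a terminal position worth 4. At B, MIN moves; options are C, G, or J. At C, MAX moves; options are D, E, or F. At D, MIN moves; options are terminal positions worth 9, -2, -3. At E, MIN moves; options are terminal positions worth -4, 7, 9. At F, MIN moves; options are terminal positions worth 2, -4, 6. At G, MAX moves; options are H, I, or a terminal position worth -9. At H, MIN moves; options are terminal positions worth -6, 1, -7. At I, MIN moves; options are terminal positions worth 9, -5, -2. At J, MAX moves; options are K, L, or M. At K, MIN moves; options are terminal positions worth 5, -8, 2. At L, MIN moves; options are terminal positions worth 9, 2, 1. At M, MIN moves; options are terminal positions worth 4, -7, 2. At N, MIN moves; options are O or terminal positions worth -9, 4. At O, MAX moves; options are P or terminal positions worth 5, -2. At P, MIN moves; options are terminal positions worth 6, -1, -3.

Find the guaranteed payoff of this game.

D (MIN): min(9, -2, -3) = -3
E (MIN): min(-4, 7, 9) = -4
F (MIN): min(2, -4, 6) = -4
C (MAX): max(-3, -4, -4) = -3
H (MIN): min(-6, 1, -7) = -7
I (MIN): min(9, -5, -2) = -5
G (MAX): max(-7, -5, -9) = -5
K (MIN): min(5, -8, 2) = -8
L (MIN): min(9, 2, 1) = 1
M (MIN): min(4, -7, 2) = -7
J (MAX): max(-8, 1, -7) = 1
B (MIN): min(-3, -5, 1) = -5
P (MIN): min(6, -1, -3) = -3
O (MAX): max(-3, 5, -2) = 5
N (MIN): min(5, -9, 4) = -9
Root (MAX): max(-5, -9, 4) = 4

4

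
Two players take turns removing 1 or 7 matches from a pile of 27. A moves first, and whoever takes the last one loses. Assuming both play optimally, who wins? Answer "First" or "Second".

Second

Compute winning (W) and losing (L) positions by backward induction:
i:   0  1  2  3  4  5  6  7  8  9 10 11 12 13 14 15 16 17 18 19 20 21 22 23 24 25 26 27
     W  L  W  L  W  L  W  L  W  L  W  L  W  L  W  L  W  L  W  L  W  L  W  L  W  L  W  L
Position 27 is L, so the second player wins.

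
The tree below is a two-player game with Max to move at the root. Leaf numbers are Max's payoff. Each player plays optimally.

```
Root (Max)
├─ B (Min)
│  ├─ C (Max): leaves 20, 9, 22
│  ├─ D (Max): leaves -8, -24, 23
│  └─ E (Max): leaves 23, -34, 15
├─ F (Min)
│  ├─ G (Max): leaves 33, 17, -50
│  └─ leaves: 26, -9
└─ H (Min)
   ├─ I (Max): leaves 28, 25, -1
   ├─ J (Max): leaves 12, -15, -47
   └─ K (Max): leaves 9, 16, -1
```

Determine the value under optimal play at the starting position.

22

C (Max): max(20, 9, 22) = 22
D (Max): max(-8, -24, 23) = 23
E (Max): max(23, -34, 15) = 23
B (Min): min(22, 23, 23) = 22
G (Max): max(33, 17, -50) = 33
F (Min): min(33, 26, -9) = -9
I (Max): max(28, 25, -1) = 28
J (Max): max(12, -15, -47) = 12
K (Max): max(9, 16, -1) = 16
H (Min): min(28, 12, 16) = 12
Root (Max): max(22, -9, 12) = 22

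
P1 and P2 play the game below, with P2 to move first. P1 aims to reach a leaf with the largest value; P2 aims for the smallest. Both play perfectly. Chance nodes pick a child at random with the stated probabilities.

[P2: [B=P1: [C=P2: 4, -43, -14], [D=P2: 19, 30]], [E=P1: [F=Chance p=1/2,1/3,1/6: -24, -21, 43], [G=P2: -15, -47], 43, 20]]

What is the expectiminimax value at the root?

19

C (P2): min(4, -43, -14) = -43
D (P2): min(19, 30) = 19
B (P1): max(-43, 19) = 19
F (Chance): 1/2·-24 + 1/3·-21 + 1/6·43 = -11.83
G (P2): min(-15, -47) = -47
E (P1): max(-11.83, -47, 43, 20) = 43
Root (P2): min(19, 43) = 19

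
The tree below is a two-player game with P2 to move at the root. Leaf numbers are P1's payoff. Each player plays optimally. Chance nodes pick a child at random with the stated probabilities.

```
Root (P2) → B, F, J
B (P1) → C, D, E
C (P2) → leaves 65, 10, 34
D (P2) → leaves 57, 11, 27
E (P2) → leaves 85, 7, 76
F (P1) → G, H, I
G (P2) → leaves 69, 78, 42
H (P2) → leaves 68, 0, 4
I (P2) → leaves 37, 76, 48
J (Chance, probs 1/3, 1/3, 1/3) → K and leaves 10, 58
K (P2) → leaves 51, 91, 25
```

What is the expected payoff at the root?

C (P2): min(65, 10, 34) = 10
D (P2): min(57, 11, 27) = 11
E (P2): min(85, 7, 76) = 7
B (P1): max(10, 11, 7) = 11
G (P2): min(69, 78, 42) = 42
H (P2): min(68, 0, 4) = 0
I (P2): min(37, 76, 48) = 37
F (P1): max(42, 0, 37) = 42
K (P2): min(51, 91, 25) = 25
J (Chance): 1/3·25 + 1/3·10 + 1/3·58 = 31
Root (P2): min(11, 42, 31) = 11

11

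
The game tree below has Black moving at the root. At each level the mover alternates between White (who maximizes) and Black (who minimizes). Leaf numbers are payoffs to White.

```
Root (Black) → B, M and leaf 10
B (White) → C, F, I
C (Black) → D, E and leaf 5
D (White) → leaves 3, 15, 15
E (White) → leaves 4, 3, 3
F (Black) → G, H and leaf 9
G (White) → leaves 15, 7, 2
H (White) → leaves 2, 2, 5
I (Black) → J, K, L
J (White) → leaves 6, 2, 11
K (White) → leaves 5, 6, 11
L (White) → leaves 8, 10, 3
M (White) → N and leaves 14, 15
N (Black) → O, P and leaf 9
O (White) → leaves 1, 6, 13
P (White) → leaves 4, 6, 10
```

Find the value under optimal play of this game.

D (White): max(3, 15, 15) = 15
E (White): max(4, 3, 3) = 4
C (Black): min(15, 4, 5) = 4
G (White): max(15, 7, 2) = 15
H (White): max(2, 2, 5) = 5
F (Black): min(15, 5, 9) = 5
J (White): max(6, 2, 11) = 11
K (White): max(5, 6, 11) = 11
L (White): max(8, 10, 3) = 10
I (Black): min(11, 11, 10) = 10
B (White): max(4, 5, 10) = 10
O (White): max(1, 6, 13) = 13
P (White): max(4, 6, 10) = 10
N (Black): min(13, 10, 9) = 9
M (White): max(9, 14, 15) = 15
Root (Black): min(10, 15, 10) = 10

10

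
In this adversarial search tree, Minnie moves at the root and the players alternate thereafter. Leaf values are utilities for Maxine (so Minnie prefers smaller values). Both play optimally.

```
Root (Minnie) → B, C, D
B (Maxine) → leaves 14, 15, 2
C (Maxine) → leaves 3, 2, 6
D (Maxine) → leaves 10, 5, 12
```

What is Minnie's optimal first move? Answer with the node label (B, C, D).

C

B (Maxine): max(14, 15, 2) = 15
C (Maxine): max(3, 2, 6) = 6
D (Maxine): max(10, 5, 12) = 12
Root (Minnie): min(15, 6, 12) = 6
Minnie picks the child with the lowest value: C (value 6).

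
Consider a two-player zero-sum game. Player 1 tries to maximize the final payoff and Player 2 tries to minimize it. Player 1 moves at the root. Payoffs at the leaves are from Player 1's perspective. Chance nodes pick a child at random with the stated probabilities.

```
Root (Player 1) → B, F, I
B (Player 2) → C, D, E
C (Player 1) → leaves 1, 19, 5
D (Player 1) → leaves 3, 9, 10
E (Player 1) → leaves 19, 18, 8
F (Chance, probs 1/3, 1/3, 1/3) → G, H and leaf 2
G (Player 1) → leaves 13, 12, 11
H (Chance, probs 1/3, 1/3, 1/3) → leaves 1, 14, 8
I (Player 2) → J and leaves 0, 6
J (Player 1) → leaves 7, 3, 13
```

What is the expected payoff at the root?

10

C (Player 1): max(1, 19, 5) = 19
D (Player 1): max(3, 9, 10) = 10
E (Player 1): max(19, 18, 8) = 19
B (Player 2): min(19, 10, 19) = 10
G (Player 1): max(13, 12, 11) = 13
H (Chance): 1/3·1 + 1/3·14 + 1/3·8 = 7.67
F (Chance): 1/3·13 + 1/3·7.67 + 1/3·2 = 7.56
J (Player 1): max(7, 3, 13) = 13
I (Player 2): min(13, 0, 6) = 0
Root (Player 1): max(10, 7.56, 0) = 10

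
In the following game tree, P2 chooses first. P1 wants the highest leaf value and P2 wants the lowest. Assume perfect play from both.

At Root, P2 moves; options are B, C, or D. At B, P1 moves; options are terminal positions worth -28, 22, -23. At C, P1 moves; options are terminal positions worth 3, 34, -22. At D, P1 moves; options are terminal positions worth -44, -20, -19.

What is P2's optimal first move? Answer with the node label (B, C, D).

B (P1): max(-28, 22, -23) = 22
C (P1): max(3, 34, -22) = 34
D (P1): max(-44, -20, -19) = -19
Root (P2): min(22, 34, -19) = -19
P2 picks the child with the lowest value: D (value -19).

D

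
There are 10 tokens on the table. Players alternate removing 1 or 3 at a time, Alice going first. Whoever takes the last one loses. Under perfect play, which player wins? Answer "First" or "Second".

Mark each pile size as W (mover wins) or L (mover loses):
i:   0  1  2  3  4  5  6  7  8  9 10
     W  L  W  L  W  L  W  L  W  L  W
Position 10 is W, so the first player wins.

First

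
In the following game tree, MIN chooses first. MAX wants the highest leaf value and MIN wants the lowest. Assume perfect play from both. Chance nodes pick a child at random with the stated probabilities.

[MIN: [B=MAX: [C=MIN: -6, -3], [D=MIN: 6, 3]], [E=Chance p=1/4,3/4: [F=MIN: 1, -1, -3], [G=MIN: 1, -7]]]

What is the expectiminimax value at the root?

-6

C (MIN): min(-6, -3) = -6
D (MIN): min(6, 3) = 3
B (MAX): max(-6, 3) = 3
F (MIN): min(1, -1, -3) = -3
G (MIN): min(1, -7) = -7
E (Chance): 1/4·-3 + 3/4·-7 = -6
Root (MIN): min(3, -6) = -6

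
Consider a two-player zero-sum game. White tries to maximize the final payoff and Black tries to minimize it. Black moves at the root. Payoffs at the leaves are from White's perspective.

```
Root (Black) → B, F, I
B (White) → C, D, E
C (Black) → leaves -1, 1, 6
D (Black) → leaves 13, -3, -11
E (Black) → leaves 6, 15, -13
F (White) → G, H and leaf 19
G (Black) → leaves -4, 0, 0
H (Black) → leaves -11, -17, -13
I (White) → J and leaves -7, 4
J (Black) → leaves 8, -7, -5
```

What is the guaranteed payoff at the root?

-1

C (Black): min(-1, 1, 6) = -1
D (Black): min(13, -3, -11) = -11
E (Black): min(6, 15, -13) = -13
B (White): max(-1, -11, -13) = -1
G (Black): min(-4, 0, 0) = -4
H (Black): min(-11, -17, -13) = -17
F (White): max(-4, -17, 19) = 19
J (Black): min(8, -7, -5) = -7
I (White): max(-7, -7, 4) = 4
Root (Black): min(-1, 19, 4) = -1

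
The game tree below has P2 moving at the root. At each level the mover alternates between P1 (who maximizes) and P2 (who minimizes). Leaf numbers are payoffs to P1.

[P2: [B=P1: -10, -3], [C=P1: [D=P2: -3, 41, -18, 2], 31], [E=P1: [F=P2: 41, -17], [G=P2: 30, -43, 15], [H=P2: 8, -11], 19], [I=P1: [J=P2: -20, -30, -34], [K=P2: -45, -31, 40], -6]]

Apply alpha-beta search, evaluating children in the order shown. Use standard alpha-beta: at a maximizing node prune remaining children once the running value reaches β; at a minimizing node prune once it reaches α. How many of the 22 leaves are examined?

19

B [α=-∞,β=+∞]: v=-3
D [α=-∞,β=-3]: v=-18
C [α=-∞,β=-3]: v=31
F [α=-∞,β=-3]: v=-17
G [α=-17,β=-3]: v=-43 after child 2 ≤ α → α-cutoff, skip 1
H [α=-17,β=-3]: v=-11
E [α=-∞,β=-3]: v=19
J [α=-∞,β=-3]: v=-34
K [α=-34,β=-3]: v=-45 after child 1 ≤ α → α-cutoff, skip 2
I [α=-∞,β=-3]: v=-6
Root [α=-∞,β=+∞]: v=-6
Leaves evaluated: 19 of 22.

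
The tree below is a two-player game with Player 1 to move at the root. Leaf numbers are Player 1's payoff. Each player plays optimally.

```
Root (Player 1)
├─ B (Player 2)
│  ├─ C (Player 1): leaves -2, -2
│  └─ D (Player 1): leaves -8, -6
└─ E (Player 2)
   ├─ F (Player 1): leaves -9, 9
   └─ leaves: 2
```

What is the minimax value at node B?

-6

C: max(-2, -2) = -2
D: max(-8, -6) = -6
B: min(-2, -6) = -6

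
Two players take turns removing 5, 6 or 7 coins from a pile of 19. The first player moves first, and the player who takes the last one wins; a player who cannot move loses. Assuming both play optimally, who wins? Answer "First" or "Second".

Mark each pile size as W (mover wins) or L (mover loses):
i:   0  1  2  3  4  5  6  7  8  9 10 11 12 13 14 15 16 17 18 19
     L  L  L  L  L  W  W  W  W  W  W  W  L  L  L  L  L  W  W  W
Position 19 is W, so the first player wins.

First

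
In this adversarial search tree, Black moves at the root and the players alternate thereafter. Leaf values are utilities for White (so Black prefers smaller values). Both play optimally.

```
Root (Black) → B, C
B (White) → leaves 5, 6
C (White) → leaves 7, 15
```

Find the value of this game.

6

B (White): max(5, 6) = 6
C (White): max(7, 15) = 15
Root (Black): min(6, 15) = 6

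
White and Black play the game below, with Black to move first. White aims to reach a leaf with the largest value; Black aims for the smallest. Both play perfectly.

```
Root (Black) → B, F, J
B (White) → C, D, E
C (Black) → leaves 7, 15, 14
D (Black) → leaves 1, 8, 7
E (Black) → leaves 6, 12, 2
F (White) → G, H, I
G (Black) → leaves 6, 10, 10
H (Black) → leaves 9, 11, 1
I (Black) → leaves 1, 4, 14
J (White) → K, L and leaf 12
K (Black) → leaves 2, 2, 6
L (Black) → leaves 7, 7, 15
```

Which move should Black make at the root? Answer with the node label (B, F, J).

C (Black): min(7, 15, 14) = 7
D (Black): min(1, 8, 7) = 1
E (Black): min(6, 12, 2) = 2
B (White): max(7, 1, 2) = 7
G (Black): min(6, 10, 10) = 6
H (Black): min(9, 11, 1) = 1
I (Black): min(1, 4, 14) = 1
F (White): max(6, 1, 1) = 6
K (Black): min(2, 2, 6) = 2
L (Black): min(7, 7, 15) = 7
J (White): max(2, 7, 12) = 12
Root (Black): min(7, 6, 12) = 6
Black picks the child with the lowest value: F (value 6).

F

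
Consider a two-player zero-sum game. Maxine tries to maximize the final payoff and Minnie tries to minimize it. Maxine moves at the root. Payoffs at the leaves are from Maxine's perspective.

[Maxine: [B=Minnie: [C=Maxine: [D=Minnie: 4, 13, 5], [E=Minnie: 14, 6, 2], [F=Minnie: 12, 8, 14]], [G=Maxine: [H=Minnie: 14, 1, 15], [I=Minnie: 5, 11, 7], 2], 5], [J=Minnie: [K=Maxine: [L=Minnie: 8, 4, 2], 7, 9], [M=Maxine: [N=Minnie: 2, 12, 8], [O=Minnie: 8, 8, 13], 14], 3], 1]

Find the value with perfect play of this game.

5

D (Minnie): min(4, 13, 5) = 4
E (Minnie): min(14, 6, 2) = 2
F (Minnie): min(12, 8, 14) = 8
C (Maxine): max(4, 2, 8) = 8
H (Minnie): min(14, 1, 15) = 1
I (Minnie): min(5, 11, 7) = 5
G (Maxine): max(1, 5, 2) = 5
B (Minnie): min(8, 5, 5) = 5
L (Minnie): min(8, 4, 2) = 2
K (Maxine): max(2, 7, 9) = 9
N (Minnie): min(2, 12, 8) = 2
O (Minnie): min(8, 8, 13) = 8
M (Maxine): max(2, 8, 14) = 14
J (Minnie): min(9, 14, 3) = 3
Root (Maxine): max(5, 3, 1) = 5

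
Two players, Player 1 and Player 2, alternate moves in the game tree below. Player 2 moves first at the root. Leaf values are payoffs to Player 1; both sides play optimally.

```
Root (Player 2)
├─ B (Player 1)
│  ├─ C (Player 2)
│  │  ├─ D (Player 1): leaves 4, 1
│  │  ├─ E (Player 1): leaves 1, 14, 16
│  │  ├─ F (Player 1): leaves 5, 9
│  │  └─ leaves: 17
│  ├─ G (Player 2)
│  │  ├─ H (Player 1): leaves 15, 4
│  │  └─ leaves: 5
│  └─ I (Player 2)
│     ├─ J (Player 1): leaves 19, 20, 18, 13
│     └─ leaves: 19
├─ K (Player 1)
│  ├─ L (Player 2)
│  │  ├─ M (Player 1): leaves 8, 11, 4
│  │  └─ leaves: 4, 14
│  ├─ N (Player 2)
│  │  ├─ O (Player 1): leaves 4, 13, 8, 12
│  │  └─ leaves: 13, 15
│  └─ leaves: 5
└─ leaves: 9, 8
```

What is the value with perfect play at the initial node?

D (Player 1): max(4, 1) = 4
E (Player 1): max(1, 14, 16) = 16
F (Player 1): max(5, 9) = 9
C (Player 2): min(4, 16, 9, 17) = 4
H (Player 1): max(15, 4) = 15
G (Player 2): min(15, 5) = 5
J (Player 1): max(19, 20, 18, 13) = 20
I (Player 2): min(20, 19) = 19
B (Player 1): max(4, 5, 19) = 19
M (Player 1): max(8, 11, 4) = 11
L (Player 2): min(11, 4, 14) = 4
O (Player 1): max(4, 13, 8, 12) = 13
N (Player 2): min(13, 13, 15) = 13
K (Player 1): max(4, 13, 5) = 13
Root (Player 2): min(19, 13, 9, 8) = 8

8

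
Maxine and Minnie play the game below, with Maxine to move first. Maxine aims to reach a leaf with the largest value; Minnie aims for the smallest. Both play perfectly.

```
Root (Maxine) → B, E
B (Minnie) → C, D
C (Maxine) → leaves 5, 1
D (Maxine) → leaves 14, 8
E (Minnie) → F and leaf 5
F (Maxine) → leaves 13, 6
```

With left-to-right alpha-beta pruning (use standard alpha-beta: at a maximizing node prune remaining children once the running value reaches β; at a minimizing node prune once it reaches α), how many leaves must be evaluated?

C [α=-∞,β=+∞]: v=5
D [α=-∞,β=5]: v=14 after child 1 ≥ β → β-cutoff, skip 1
B [α=-∞,β=+∞]: v=5
F [α=5,β=+∞]: v=13
E [α=5,β=+∞]: v=5
Root [α=-∞,β=+∞]: v=5
Leaves evaluated: 6 of 7.

6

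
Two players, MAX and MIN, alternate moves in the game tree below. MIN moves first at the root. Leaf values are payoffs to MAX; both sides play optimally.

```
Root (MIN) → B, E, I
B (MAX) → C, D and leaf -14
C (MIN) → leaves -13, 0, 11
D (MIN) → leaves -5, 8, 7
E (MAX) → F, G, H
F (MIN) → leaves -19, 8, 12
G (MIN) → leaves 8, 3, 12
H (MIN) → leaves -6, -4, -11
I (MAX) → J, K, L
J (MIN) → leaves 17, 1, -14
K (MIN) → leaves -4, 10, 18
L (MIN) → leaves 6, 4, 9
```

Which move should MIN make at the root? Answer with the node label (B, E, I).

C (MIN): min(-13, 0, 11) = -13
D (MIN): min(-5, 8, 7) = -5
B (MAX): max(-13, -5, -14) = -5
F (MIN): min(-19, 8, 12) = -19
G (MIN): min(8, 3, 12) = 3
H (MIN): min(-6, -4, -11) = -11
E (MAX): max(-19, 3, -11) = 3
J (MIN): min(17, 1, -14) = -14
K (MIN): min(-4, 10, 18) = -4
L (MIN): min(6, 4, 9) = 4
I (MAX): max(-14, -4, 4) = 4
Root (MIN): min(-5, 3, 4) = -5
MIN picks the child with the lowest value: B (value -5).

B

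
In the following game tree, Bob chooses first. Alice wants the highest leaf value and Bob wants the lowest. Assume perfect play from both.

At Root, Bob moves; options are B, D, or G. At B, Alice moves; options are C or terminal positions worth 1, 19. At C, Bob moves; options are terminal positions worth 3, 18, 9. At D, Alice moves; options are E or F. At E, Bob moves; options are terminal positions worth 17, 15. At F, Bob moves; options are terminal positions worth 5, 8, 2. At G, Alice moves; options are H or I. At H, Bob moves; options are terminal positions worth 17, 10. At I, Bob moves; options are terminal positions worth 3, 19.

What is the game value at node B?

C: min(3, 18, 9) = 3
B: max(3, 1, 19) = 19

19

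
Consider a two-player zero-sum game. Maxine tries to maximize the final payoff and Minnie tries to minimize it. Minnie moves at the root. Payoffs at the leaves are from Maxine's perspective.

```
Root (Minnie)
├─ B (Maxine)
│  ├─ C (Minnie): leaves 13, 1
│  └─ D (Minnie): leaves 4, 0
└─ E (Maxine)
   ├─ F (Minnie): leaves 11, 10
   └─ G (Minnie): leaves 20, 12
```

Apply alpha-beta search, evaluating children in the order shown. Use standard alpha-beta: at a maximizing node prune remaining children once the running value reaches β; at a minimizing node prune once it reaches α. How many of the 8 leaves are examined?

6

C [α=-∞,β=+∞]: v=1
D [α=1,β=+∞]: v=0
B [α=-∞,β=+∞]: v=1
F [α=-∞,β=1]: v=10
E [α=-∞,β=1]: v=10 after child 1 ≥ β → β-cutoff, skip 1
Root [α=-∞,β=+∞]: v=1
Leaves evaluated: 6 of 8.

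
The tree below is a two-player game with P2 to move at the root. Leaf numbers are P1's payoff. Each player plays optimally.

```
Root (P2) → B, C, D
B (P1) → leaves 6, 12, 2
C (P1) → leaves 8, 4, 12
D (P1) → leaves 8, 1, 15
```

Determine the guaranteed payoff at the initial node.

B (P1): max(6, 12, 2) = 12
C (P1): max(8, 4, 12) = 12
D (P1): max(8, 1, 15) = 15
Root (P2): min(12, 12, 15) = 12

12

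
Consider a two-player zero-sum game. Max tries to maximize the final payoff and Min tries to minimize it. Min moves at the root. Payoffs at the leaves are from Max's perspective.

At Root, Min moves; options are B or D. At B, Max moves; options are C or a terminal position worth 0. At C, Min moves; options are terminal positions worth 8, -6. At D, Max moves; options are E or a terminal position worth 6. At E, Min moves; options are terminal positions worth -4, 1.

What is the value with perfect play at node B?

0

C: min(8, -6) = -6
B: max(-6, 0) = 0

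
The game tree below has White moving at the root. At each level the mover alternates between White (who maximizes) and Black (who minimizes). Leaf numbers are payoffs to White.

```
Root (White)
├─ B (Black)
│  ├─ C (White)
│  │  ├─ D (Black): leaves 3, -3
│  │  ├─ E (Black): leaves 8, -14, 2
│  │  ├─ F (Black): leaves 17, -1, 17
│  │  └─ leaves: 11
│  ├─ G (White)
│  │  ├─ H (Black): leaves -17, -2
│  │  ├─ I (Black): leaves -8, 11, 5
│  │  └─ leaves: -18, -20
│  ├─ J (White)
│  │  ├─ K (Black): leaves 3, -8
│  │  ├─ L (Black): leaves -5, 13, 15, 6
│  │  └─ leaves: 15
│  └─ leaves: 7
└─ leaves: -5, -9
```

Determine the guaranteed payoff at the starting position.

-5

D (Black): min(3, -3) = -3
E (Black): min(8, -14, 2) = -14
F (Black): min(17, -1, 17) = -1
C (White): max(-3, -14, -1, 11) = 11
H (Black): min(-17, -2) = -17
I (Black): min(-8, 11, 5) = -8
G (White): max(-17, -8, -18, -20) = -8
K (Black): min(3, -8) = -8
L (Black): min(-5, 13, 15, 6) = -5
J (White): max(-8, -5, 15) = 15
B (Black): min(11, -8, 15, 7) = -8
Root (White): max(-8, -5, -9) = -5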